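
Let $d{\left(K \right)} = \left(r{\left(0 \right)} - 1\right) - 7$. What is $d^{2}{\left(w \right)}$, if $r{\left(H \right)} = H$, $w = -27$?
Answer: $64$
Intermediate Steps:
$d{\left(K \right)} = -8$ ($d{\left(K \right)} = \left(0 - 1\right) - 7 = -1 - 7 = -8$)
$d^{2}{\left(w \right)} = \left(-8\right)^{2} = 64$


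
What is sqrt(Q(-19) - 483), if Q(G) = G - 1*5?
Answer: 13*I*sqrt(3) ≈ 22.517*I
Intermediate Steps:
Q(G) = -5 + G (Q(G) = G - 5 = -5 + G)
sqrt(Q(-19) - 483) = sqrt((-5 - 19) - 483) = sqrt(-24 - 483) = sqrt(-507) = 13*I*sqrt(3)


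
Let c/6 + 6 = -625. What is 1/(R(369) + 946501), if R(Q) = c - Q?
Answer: 1/942346 ≈ 1.0612e-6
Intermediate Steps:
c = -3786 (c = -36 + 6*(-625) = -36 - 3750 = -3786)
R(Q) = -3786 - Q
1/(R(369) + 946501) = 1/((-3786 - 1*369) + 946501) = 1/((-3786 - 369) + 946501) = 1/(-4155 + 946501) = 1/942346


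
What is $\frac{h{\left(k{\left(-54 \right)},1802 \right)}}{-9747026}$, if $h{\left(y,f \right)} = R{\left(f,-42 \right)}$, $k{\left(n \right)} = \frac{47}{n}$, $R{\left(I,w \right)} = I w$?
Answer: $\frac{37842}{4873513} \approx 0.0077648$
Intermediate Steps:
$h{\left(y,f \right)} = - 42 f$ ($h{\left(y,f \right)} = f \left(-42\right) = - 42 f$)
$\frac{h{\left(k{\left(-54 \right)},1802 \right)}}{-9747026} = \frac{\left(-42\right) 1802}{-9747026} = \left(-75684\right) \left(- \frac{1}{9747026}\right) = \frac{37842}{4873513}$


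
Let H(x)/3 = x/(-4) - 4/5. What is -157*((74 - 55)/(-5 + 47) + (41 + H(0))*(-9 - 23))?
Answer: 40709629/210 ≈ 1.9386e+5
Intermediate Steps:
H(x) = -12/5 - 3*x/4 (H(x) = 3*(x/(-4) - 4/5) = 3*(x*(-¼) - 4*⅕) = 3*(-x/4 - ⅘) = 3*(-⅘ - x/4) = -12/5 - 3*x/4)
-157*((74 - 55)/(-5 + 47) + (41 + H(0))*(-9 - 23)) = -157*((74 - 55)/(-5 + 47) + (41 + (-12/5 - ¾*0))*(-9 - 23)) = -157*(19/42 + (41 + (-12/5 + 0))*(-32)) = -157*(19*(1/42) + (41 - 12/5)*(-32)) = -157*(19/42 + (193/5)*(-32)) = -157*(19/42 - 6176/5) = -157*(-259297/210) = 40709629/210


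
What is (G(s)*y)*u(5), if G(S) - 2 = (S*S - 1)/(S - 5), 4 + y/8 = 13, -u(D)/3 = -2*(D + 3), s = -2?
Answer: 38016/7 ≈ 5430.9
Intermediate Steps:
u(D) = 18 + 6*D (u(D) = -(-6)*(D + 3) = -(-6)*(3 + D) = -3*(-6 - 2*D) = 18 + 6*D)
y = 72 (y = -32 + 8*13 = -32 + 104 = 72)
G(S) = 2 + (-1 + S²)/(-5 + S) (G(S) = 2 + (S*S - 1)/(S - 5) = 2 + (S² - 1)/(-5 + S) = 2 + (-1 + S²)/(-5 + S))
(G(s)*y)*u(5) = (((-11 + (-2)² + 2*(-2))/(-5 - 2))*72)*(18 + 6*5) = (((-11 + 4 - 4)/(-7))*72)*(18 + 30) = (-⅐*(-11)*72)*48 = ((11/7)*72)*48 = (792/7)*48 = 38016/7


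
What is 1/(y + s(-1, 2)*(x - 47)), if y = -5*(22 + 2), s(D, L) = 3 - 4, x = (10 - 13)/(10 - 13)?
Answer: -1/74 ≈ -0.013514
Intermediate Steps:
x = 1 (x = -3/(-3) = -3*(-⅓) = 1)
s(D, L) = -1
y = -120 (y = -5*24 = -120)
1/(y + s(-1, 2)*(x - 47)) = 1/(-120 - (1 - 47)) = 1/(-120 - 1*(-46)) = 1/(-120 + 46) = 1/(-74) = -1/74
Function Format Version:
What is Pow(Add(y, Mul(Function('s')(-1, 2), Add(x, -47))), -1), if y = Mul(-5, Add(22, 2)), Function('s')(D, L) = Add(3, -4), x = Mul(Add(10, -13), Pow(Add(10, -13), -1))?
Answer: Rational(-1, 74) ≈ -0.013514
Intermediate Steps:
x = 1 (x = Mul(-3, Pow(-3, -1)) = Mul(-3, Rational(-1, 3)) = 1)
Function('s')(D, L) = -1
y = -120 (y = Mul(-5, 24) = -120)
Pow(Add(y, Mul(Function('s')(-1, 2), Add(x, -47))), -1) = Pow(Add(-120, Mul(-1, Add(1, -47))), -1) = Pow(Add(-120, Mul(-1, -46)), -1) = Pow(Add(-120, 46), -1) = Pow(-74, -1) = Rational(-1, 74)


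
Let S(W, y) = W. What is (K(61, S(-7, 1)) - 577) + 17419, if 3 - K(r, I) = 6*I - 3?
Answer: 16890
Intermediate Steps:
K(r, I) = 6 - 6*I (K(r, I) = 3 - (6*I - 3) = 3 - (-3 + 6*I) = 3 + (3 - 6*I) = 6 - 6*I)
(K(61, S(-7, 1)) - 577) + 17419 = ((6 - 6*(-7)) - 577) + 17419 = ((6 + 42) - 577) + 17419 = (48 - 577) + 17419 = -529 + 17419 = 16890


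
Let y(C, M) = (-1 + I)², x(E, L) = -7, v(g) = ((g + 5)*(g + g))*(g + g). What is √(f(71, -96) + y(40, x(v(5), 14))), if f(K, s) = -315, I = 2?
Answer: I*√314 ≈ 17.72*I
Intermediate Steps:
v(g) = 4*g²*(5 + g) (v(g) = ((5 + g)*(2*g))*(2*g) = (2*g*(5 + g))*(2*g) = 4*g²*(5 + g))
y(C, M) = 1 (y(C, M) = (-1 + 2)² = 1² = 1)
√(f(71, -96) + y(40, x(v(5), 14))) = √(-315 + 1) = √(-314) = I*√314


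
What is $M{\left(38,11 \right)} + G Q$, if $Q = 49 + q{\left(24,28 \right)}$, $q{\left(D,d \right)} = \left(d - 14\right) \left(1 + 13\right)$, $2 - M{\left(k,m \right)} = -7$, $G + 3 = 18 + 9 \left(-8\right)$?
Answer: $-13956$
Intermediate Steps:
$G = -57$ ($G = -3 + \left(18 + 9 \left(-8\right)\right) = -3 + \left(18 - 72\right) = -3 - 54 = -57$)
$M{\left(k,m \right)} = 9$ ($M{\left(k,m \right)} = 2 - -7 = 2 + 7 = 9$)
$q{\left(D,d \right)} = -196 + 14 d$ ($q{\left(D,d \right)} = \left(-14 + d\right) 14 = -196 + 14 d$)
$Q = 245$ ($Q = 49 + \left(-196 + 14 \cdot 28\right) = 49 + \left(-196 + 392\right) = 49 + 196 = 245$)
$M{\left(38,11 \right)} + G Q = 9 - 13965 = -13956$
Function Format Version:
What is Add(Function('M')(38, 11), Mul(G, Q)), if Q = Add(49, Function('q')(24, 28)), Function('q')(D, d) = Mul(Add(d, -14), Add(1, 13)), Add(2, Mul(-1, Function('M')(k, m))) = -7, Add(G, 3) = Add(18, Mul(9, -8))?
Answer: -13956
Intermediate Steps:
G = -57 (G = Add(-3, Add(18, Mul(9, -8))) = Add(-3, Add(18, -72)) = Add(-3, -54) = -57)
Function('M')(k, m) = 9 (Function('M')(k, m) = Add(2, Mul(-1, -7)) = Add(2, 7) = 9)
Function('q')(D, d) = Add(-196, Mul(14, d)) (Function('q')(D, d) = Mul(Add(-14, d), 14) = Add(-196, Mul(14, d)))
Q = 245 (Q = Add(49, Add(-196, Mul(14, 28))) = Add(49, Add(-196, 392)) = Add(49, 196) = 245)
Add(Function('M')(38, 11), Mul(G, Q)) = Add(9, Mul(-57, 245)) = Add(9, -13965) = -13956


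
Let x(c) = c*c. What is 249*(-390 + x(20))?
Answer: 2490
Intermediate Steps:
x(c) = c**2
249*(-390 + x(20)) = 249*(-390 + 20**2) = 249*(-390 + 400) = 249*10 = 2490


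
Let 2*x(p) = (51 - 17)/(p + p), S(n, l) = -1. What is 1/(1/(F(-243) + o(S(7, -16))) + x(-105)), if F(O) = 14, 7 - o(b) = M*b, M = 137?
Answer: -8295/619 ≈ -13.401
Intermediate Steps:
o(b) = 7 - 137*b
x(p) = 17/(2*p) (x(p) = ((51 - 17)/(p + p))/2 = (34/((2*p)))/2 = (34*(1/(2*p)))/2 = (17/p)/2 = 17/(2*p))
1/(1/(F(-243) + o(S(7, -16))) + x(-105)) = 1/(1/(14 + (7 - 137*(-1))) + (17/2)/(-105)) = 1/(1/(14 + (7 + 137)) + (17/2)*(-1/105)) = 1/(1/(14 + 144) - 17/210) = 1/(1/158 - 17/210) = 1/(-619/8295) = -8295/619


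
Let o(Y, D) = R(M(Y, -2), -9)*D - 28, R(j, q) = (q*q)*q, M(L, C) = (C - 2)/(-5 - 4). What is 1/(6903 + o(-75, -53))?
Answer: 1/45512 ≈ 2.1972e-5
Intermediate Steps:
M(L, C) = 2/9 - C/9 (M(L, C) = (-2 + C)/(-9) = (-2 + C)*(-1/9) = 2/9 - C/9)
R(j, q) = q**3 (R(j, q) = q**2*q = q**3)
o(Y, D) = -28 - 729*D (o(Y, D) = (-9)**3*D - 28 = -729*D - 28 = -28 - 729*D)
1/(6903 + o(-75, -53)) = 1/(6903 + (-28 - 729*(-53))) = 1/(6903 + (-28 + 38637)) = 1/(6903 + 38609) = 1/45512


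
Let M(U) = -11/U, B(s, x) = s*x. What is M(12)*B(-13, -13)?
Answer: -1859/12 ≈ -154.92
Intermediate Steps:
M(12)*B(-13, -13) = (-11/12)*(-13*(-13)) = -11*1/12*169 = -11/12*169 = -1859/12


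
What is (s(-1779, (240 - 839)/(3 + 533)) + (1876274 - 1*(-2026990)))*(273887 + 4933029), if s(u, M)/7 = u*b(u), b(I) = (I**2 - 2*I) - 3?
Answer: -205423937990569584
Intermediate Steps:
b(I) = -3 + I**2 - 2*I
s(u, M) = 7*u*(-3 + u**2 - 2*u) (s(u, M) = 7*(u*(-3 + u**2 - 2*u)) = 7*u*(-3 + u**2 - 2*u))
(s(-1779, (240 - 839)/(3 + 533)) + (1876274 - 1*(-2026990)))*(273887 + 4933029) = (7*(-1779)*(-3 + (-1779)**2 - 2*(-1779)) + (1876274 - 1*(-2026990)))*(273887 + 4933029) = (7*(-1779)*(-3 + 3164841 + 3558) + (1876274 + 2026990))*5206916 = (7*(-1779)*3168396 + 3903264)*5206916 = (-39456035388 + 3903264)*5206916 = -39452132124*5206916 = -205423937990569584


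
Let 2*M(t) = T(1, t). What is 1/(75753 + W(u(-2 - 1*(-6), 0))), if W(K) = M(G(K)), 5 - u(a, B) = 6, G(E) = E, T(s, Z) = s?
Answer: 2/151507 ≈ 1.3201e-5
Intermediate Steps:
M(t) = 1/2 (M(t) = (1/2)*1 = 1/2)
u(a, B) = -1 (u(a, B) = 5 - 1*6 = 5 - 6 = -1)
W(K) = 1/2
1/(75753 + W(u(-2 - 1*(-6), 0))) = 1/(75753 + 1/2) = 1/(151507/2) = 2/151507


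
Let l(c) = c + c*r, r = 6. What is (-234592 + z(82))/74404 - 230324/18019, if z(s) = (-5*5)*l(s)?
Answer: -10811356397/670342838 ≈ -16.128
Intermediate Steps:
l(c) = 7*c (l(c) = c + c*6 = c + 6*c = 7*c)
z(s) = -175*s (z(s) = (-5*5)*(7*s) = -175*s)
(-234592 + z(82))/74404 - 230324/18019 = (-234592 - 175*82)/74404 - 230324/18019 = (-234592 - 14350)*(1/74404) - 230324*1/18019 = -248942*1/74404 - 230324/18019 = -124471/37202 - 230324/18019 = -10811356397/670342838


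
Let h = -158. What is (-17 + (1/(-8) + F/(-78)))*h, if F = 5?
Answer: 423677/156 ≈ 2715.9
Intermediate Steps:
(-17 + (1/(-8) + F/(-78)))*h = (-17 + (1/(-8) + 5/(-78)))*(-158) = (-17 + (1*(-⅛) + 5*(-1/78)))*(-158) = (-17 + (-⅛ - 5/78))*(-158) = (-17 - 59/312)*(-158) = -5363/312*(-158) = 423677/156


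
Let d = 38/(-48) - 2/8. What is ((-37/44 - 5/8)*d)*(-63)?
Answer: -67725/704 ≈ -96.200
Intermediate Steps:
d = -25/24 (d = 38*(-1/48) - 2*⅛ = -19/24 - ¼ = -25/24 ≈ -1.0417)
((-37/44 - 5/8)*d)*(-63) = ((-37/44 - 5/8)*(-25/24))*(-63) = -129/88*(-25/24)*(-63) = (1075/704)*(-63) = -67725/704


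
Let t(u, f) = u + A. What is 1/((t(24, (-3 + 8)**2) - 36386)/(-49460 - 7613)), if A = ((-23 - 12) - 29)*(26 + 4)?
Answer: 57073/38282 ≈ 1.4909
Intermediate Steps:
A = -1920 (A = (-35 - 29)*30 = -64*30 = -1920)
t(u, f) = -1920 + u (t(u, f) = u - 1920 = -1920 + u)
1/((t(24, (-3 + 8)**2) - 36386)/(-49460 - 7613)) = 1/(((-1920 + 24) - 36386)/(-49460 - 7613)) = 1/((-1896 - 36386)/(-57073)) = 1/(-38282*(-1/57073)) = 1/(38282/57073) = 57073/38282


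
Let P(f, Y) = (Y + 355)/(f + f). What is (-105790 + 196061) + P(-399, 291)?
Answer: 1895674/21 ≈ 90270.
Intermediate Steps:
P(f, Y) = (355 + Y)/(2*f) (P(f, Y) = (355 + Y)/((2*f)) = (355 + Y)*(1/(2*f)) = (355 + Y)/(2*f))
(-105790 + 196061) + P(-399, 291) = (-105790 + 196061) + (½)*(355 + 291)/(-399) = 90271 + (½)*(-1/399)*646 = 90271 - 17/21 = 1895674/21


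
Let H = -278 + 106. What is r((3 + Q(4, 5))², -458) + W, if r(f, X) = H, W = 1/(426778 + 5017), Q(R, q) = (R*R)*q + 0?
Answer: -74268739/431795 ≈ -172.00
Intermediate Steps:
Q(R, q) = q*R² (Q(R, q) = R²*q + 0 = q*R² + 0 = q*R²)
H = -172
W = 1/431795 ≈ 2.3159e-6
r(f, X) = -172
r((3 + Q(4, 5))², -458) + W = -172 + 1/431795 = -74268739/431795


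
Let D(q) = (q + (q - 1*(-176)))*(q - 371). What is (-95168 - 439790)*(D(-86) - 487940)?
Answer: 262005309744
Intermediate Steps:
D(q) = (-371 + q)*(176 + 2*q) (D(q) = (q + (q + 176))*(-371 + q) = (q + (176 + q))*(-371 + q) = (176 + 2*q)*(-371 + q) = (-371 + q)*(176 + 2*q))
(-95168 - 439790)*(D(-86) - 487940) = (-95168 - 439790)*((-65296 - 566*(-86) + 2*(-86)²) - 487940) = -534958*((-65296 + 48676 + 2*7396) - 487940) = -534958*((-65296 + 48676 + 14792) - 487940) = -534958*(-1828 - 487940) = -534958*(-489768) = 262005309744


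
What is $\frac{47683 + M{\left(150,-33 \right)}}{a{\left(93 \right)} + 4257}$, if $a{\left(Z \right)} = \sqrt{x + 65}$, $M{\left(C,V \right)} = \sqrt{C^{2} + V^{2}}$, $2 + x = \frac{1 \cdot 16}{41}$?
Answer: $\frac{8322447771}{743001410} - \frac{47683 \sqrt{106559}}{743001410} - \frac{3 \sqrt{279291139}}{743001410} + \frac{523611 \sqrt{2621}}{743001410} \approx 11.216$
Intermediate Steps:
$x = - \frac{66}{41}$ ($x = -2 + \frac{1 \cdot 16}{41} = -2 + 16 \cdot \frac{1}{41} = -2 + \frac{16}{41} = - \frac{66}{41} \approx -1.6098$)
$a{\left(Z \right)} = \frac{\sqrt{106559}}{41}$ ($a{\left(Z \right)} = \sqrt{- \frac{66}{41} + 65} = \sqrt{\frac{2599}{41}} = \frac{\sqrt{106559}}{41}$)
$\frac{47683 + M{\left(150,-33 \right)}}{a{\left(93 \right)} + 4257} = \frac{47683 + \sqrt{150^{2} + \left(-33\right)^{2}}}{\frac{\sqrt{106559}}{41} + 4257} = \frac{47683 + \sqrt{22500 + 1089}}{4257 + \frac{\sqrt{106559}}{41}} = \frac{47683 + \sqrt{23589}}{4257 + \frac{\sqrt{106559}}{41}} = \frac{47683 + 3 \sqrt{2621}}{4257 + \frac{\sqrt{106559}}{41}}$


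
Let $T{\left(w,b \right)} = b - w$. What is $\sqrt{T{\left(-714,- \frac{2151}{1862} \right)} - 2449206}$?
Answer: $\frac{i \sqrt{173245581690}}{266} \approx 1564.8 i$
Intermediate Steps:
$\sqrt{T{\left(-714,- \frac{2151}{1862} \right)} - 2449206} = \sqrt{\left(- \frac{2151}{1862} - -714\right) - 2449206} = \sqrt{\left(\left(-2151\right) \frac{1}{1862} + 714\right) - 2449206} = \sqrt{\left(- \frac{2151}{1862} + 714\right) - 2449206} = \sqrt{\frac{1327317}{1862} - 2449206} = \sqrt{- \frac{4559094255}{1862}} = \frac{i \sqrt{173245581690}}{266}$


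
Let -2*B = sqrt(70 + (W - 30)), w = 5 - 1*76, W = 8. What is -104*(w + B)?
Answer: 7384 + 208*sqrt(3) ≈ 7744.3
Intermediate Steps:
w = -71 (w = 5 - 76 = -71)
B = -2*sqrt(3) (B = -sqrt(70 + (8 - 30))/2 = -sqrt(70 - 22)/2 = -2*sqrt(3) ≈ -3.4641)
-104*(w + B) = -104*(-71 - 2*sqrt(3)) = 7384 + 208*sqrt(3)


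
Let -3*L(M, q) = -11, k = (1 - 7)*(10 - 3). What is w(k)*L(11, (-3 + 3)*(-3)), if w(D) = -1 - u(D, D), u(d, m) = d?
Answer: 451/3 ≈ 150.33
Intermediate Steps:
k = -42 (k = -6*7 = -42)
w(D) = -1 - D
L(M, q) = 11/3 (L(M, q) = -1/3*(-11) = 11/3)
w(k)*L(11, (-3 + 3)*(-3)) = (-1 - 1*(-42))*(11/3) = (-1 + 42)*(11/3) = 41*(11/3) = 451/3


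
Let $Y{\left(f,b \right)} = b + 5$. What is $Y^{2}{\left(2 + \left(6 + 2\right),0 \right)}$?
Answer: $25$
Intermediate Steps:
$Y{\left(f,b \right)} = 5 + b$
$Y^{2}{\left(2 + \left(6 + 2\right),0 \right)} = \left(5 + 0\right)^{2} = 5^{2} = 25$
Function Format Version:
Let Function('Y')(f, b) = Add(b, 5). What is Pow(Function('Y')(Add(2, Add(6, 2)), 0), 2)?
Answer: 25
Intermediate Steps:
Function('Y')(f, b) = Add(5, b)
Pow(Function('Y')(Add(2, Add(6, 2)), 0), 2) = Pow(Add(5, 0), 2) = Pow(5, 2) = 25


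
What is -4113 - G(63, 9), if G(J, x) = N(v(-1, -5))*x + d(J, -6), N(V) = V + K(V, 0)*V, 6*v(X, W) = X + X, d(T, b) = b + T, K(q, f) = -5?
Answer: -4182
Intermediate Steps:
d(T, b) = T + b
v(X, W) = X/3 (v(X, W) = (X + X)/6 = (2*X)/6 = X/3)
N(V) = -4*V (N(V) = V - 5*V = -4*V)
G(J, x) = -6 + J + 4*x/3 (G(J, x) = (-4*(-1)/3)*x + (J - 6) = (-4*(-⅓))*x + (-6 + J) = 4*x/3 + (-6 + J) = -6 + J + 4*x/3)
-4113 - G(63, 9) = -4113 - (-6 + 63 + (4/3)*9) = -4113 - (-6 + 63 + 12) = -4113 - 1*69 = -4113 - 69 = -4182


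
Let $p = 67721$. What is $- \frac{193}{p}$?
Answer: $- \frac{193}{67721} \approx -0.0028499$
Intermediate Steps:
$- \frac{193}{p} = - \frac{193}{67721}$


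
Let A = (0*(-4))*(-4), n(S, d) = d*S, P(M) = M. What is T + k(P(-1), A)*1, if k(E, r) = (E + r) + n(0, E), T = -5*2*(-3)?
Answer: 29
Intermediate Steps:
n(S, d) = S*d
T = 30 (T = -10*(-3) = 30)
A = 0 (A = 0*(-4) = 0)
k(E, r) = E + r (k(E, r) = (E + r) + 0*E = (E + r) + 0 = E + r)
T + k(P(-1), A)*1 = 30 + (-1 + 0)*1 = 30 - 1*1 = 30 - 1 = 29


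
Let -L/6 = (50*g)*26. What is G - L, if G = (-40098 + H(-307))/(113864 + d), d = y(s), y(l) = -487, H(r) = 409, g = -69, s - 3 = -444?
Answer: -61019541089/113377 ≈ -5.3820e+5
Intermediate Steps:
s = -441 (s = 3 - 444 = -441)
d = -487
L = 538200 (L = -6*50*(-69)*26 = -(-20700)*26 = -6*(-89700) = 538200)
G = -39689/113377 (G = (-40098 + 409)/(113864 - 487) = -39689/113377 ≈ -0.35006)
G - L = -39689/113377 - 1*538200 = -39689/113377 - 538200 = -61019541089/113377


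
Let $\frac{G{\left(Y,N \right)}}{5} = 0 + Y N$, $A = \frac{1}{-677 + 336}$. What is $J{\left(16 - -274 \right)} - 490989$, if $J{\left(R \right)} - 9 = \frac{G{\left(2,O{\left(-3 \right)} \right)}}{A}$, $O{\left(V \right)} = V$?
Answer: $-480750$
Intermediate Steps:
$A = - \frac{1}{341}$ ($A = \frac{1}{-341} = - \frac{1}{341} \approx -0.0029326$)
$G{\left(Y,N \right)} = 5 N Y$ ($G{\left(Y,N \right)} = 5 \left(0 + Y N\right) = 5 \left(0 + N Y\right) = 5 N Y$)
$J{\left(R \right)} = 10239$ ($J{\left(R \right)} = 9 + \frac{5 \left(-3\right) 2}{- \frac{1}{341}} = 9 - -10230 = 9 + 10230 = 10239$)
$J{\left(16 - -274 \right)} - 490989 = 10239 - 490989 = -480750$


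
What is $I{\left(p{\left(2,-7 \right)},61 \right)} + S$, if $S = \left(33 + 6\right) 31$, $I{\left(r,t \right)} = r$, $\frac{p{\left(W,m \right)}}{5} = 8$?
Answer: $1249$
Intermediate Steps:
$p{\left(W,m \right)} = 40$ ($p{\left(W,m \right)} = 5 \cdot 8 = 40$)
$S = 1209$ ($S = 39 \cdot 31 = 1209$)
$I{\left(p{\left(2,-7 \right)},61 \right)} + S = 40 + 1209 = 1249$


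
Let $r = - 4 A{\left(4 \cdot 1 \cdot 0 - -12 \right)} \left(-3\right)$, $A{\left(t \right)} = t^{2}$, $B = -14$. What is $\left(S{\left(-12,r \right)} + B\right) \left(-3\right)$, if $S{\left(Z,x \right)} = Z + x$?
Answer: $-5106$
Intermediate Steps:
$r = 1728$ ($r = - 4 \left(4 \cdot 1 \cdot 0 - -12\right)^{2} \left(-3\right) = - 4 \left(4 \cdot 0 + 12\right)^{2} \left(-3\right) = - 4 \left(0 + 12\right)^{2} \left(-3\right) = - 4 \cdot 12^{2} \left(-3\right) = \left(-4\right) 144 \left(-3\right) = \left(-576\right) \left(-3\right) = 1728$)
$\left(S{\left(-12,r \right)} + B\right) \left(-3\right) = \left(\left(-12 + 1728\right) - 14\right) \left(-3\right) = \left(1716 - 14\right) \left(-3\right) = 1702 \left(-3\right) = -5106$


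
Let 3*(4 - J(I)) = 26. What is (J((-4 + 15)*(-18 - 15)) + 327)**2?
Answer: 935089/9 ≈ 1.0390e+5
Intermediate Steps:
J(I) = -14/3 (J(I) = 4 - 1/3*26 = 4 - 26/3 = -14/3)
(J((-4 + 15)*(-18 - 15)) + 327)**2 = (-14/3 + 327)**2 = (967/3)**2 = 935089/9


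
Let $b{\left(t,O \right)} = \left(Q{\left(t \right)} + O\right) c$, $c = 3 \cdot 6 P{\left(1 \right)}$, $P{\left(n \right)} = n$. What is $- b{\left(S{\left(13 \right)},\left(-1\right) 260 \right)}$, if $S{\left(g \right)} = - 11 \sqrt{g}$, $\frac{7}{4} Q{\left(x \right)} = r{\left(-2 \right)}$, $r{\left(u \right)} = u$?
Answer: $\frac{32904}{7} \approx 4700.6$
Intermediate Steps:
$Q{\left(x \right)} = - \frac{8}{7}$ ($Q{\left(x \right)} = \frac{4}{7} \left(-2\right) = - \frac{8}{7}$)
$c = 18$ ($c = 3 \cdot 6 \cdot 1 = 18 \cdot 1 = 18$)
$b{\left(t,O \right)} = - \frac{144}{7} + 18 O$ ($b{\left(t,O \right)} = \left(- \frac{8}{7} + O\right) 18 = - \frac{144}{7} + 18 O$)
$- b{\left(S{\left(13 \right)},\left(-1\right) 260 \right)} = - (- \frac{144}{7} + 18 \left(\left(-1\right) 260\right)) = - (- \frac{144}{7} + 18 \left(-260\right)) = - (- \frac{144}{7} - 4680) = \left(-1\right) \left(- \frac{32904}{7}\right) = \frac{32904}{7}$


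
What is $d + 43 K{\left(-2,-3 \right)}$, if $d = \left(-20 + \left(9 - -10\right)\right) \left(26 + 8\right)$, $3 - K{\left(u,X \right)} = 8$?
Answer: $-249$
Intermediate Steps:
$K{\left(u,X \right)} = -5$ ($K{\left(u,X \right)} = 3 - 8 = -5$)
$d = -34$ ($d = \left(-20 + \left(9 + 10\right)\right) 34 = \left(-20 + 19\right) 34 = \left(-1\right) 34 = -34$)
$d + 43 K{\left(-2,-3 \right)} = -34 + 43 \left(-5\right) = -34 - 215 = -249$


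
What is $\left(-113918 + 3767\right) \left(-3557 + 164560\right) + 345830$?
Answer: $-17734295623$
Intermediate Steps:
$\left(-113918 + 3767\right) \left(-3557 + 164560\right) + 345830 = \left(-110151\right) 161003 + 345830 = -17734641453 + 345830 = -17734295623$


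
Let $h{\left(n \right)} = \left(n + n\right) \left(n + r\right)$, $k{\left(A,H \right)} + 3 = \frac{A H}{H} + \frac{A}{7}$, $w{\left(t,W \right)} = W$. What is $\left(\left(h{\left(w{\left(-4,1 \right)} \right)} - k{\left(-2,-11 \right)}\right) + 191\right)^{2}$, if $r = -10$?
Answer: $\frac{1557504}{49} \approx 31786.0$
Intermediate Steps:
$k{\left(A,H \right)} = -3 + \frac{8 A}{7}$ ($k{\left(A,H \right)} = -3 + \left(\frac{A H}{H} + \frac{A}{7}\right) = -3 + \left(A + A \frac{1}{7}\right) = -3 + \left(A + \frac{A}{7}\right) = -3 + \frac{8 A}{7}$)
$h{\left(n \right)} = 2 n \left(-10 + n\right)$ ($h{\left(n \right)} = \left(n + n\right) \left(n - 10\right) = 2 n \left(-10 + n\right)$)
$\left(\left(h{\left(w{\left(-4,1 \right)} \right)} - k{\left(-2,-11 \right)}\right) + 191\right)^{2} = \left(\left(2 \cdot 1 \left(-10 + 1\right) - \left(-3 + \frac{8}{7} \left(-2\right)\right)\right) + 191\right)^{2} = \left(\left(2 \cdot 1 \left(-9\right) - \left(-3 - \frac{16}{7}\right)\right) + 191\right)^{2} = \left(\left(-18 - - \frac{37}{7}\right) + 191\right)^{2} = \left(\left(-18 + \frac{37}{7}\right) + 191\right)^{2} = \left(- \frac{89}{7} + 191\right)^{2} = \left(\frac{1248}{7}\right)^{2} = \frac{1557504}{49}$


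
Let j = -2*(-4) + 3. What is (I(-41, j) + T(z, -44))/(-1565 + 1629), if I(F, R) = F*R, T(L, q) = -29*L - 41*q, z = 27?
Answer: 285/32 ≈ 8.9063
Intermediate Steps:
j = 11 (j = 8 + 3 = 11)
T(L, q) = -41*q - 29*L
(I(-41, j) + T(z, -44))/(-1565 + 1629) = (-41*11 + (-41*(-44) - 29*27))/(-1565 + 1629) = (-451 + (1804 - 783))/64 = (-451 + 1021)*(1/64) = 570*(1/64) = 285/32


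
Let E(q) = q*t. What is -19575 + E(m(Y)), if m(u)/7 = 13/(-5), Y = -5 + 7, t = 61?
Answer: -103426/5 ≈ -20685.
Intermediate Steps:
Y = 2
m(u) = -91/5 (m(u) = 7*(13/(-5)) = 7*(13*(-⅕)) = 7*(-13/5) = -91/5)
E(q) = 61*q (E(q) = q*61 = 61*q)
-19575 + E(m(Y)) = -19575 + 61*(-91/5) = -19575 - 5551/5 = -103426/5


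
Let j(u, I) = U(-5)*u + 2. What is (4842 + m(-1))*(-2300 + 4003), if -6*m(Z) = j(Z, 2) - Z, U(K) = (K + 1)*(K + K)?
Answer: 49538567/6 ≈ 8.2564e+6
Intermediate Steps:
U(K) = 2*K*(1 + K) (U(K) = (1 + K)*(2*K) = 2*K*(1 + K))
j(u, I) = 2 + 40*u (j(u, I) = (2*(-5)*(1 - 5))*u + 2 = (2*(-5)*(-4))*u + 2 = 40*u + 2 = 2 + 40*u)
m(Z) = -1/3 - 13*Z/2 (m(Z) = -((2 + 40*Z) - Z)/6 = -(2 + 39*Z)/6 = -1/3 - 13*Z/2)
(4842 + m(-1))*(-2300 + 4003) = (4842 + (-1/3 - 13/2*(-1)))*(-2300 + 4003) = (4842 + (-1/3 + 13/2))*1703 = (4842 + 37/6)*1703 = (29089/6)*1703 = 49538567/6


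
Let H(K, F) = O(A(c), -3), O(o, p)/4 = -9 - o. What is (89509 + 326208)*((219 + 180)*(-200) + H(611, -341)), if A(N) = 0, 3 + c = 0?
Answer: -33189182412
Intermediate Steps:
c = -3 (c = -3 + 0 = -3)
O(o, p) = -36 - 4*o (O(o, p) = 4*(-9 - o) = -36 - 4*o)
H(K, F) = -36 (H(K, F) = -36 - 4*0 = -36 + 0 = -36)
(89509 + 326208)*((219 + 180)*(-200) + H(611, -341)) = (89509 + 326208)*((219 + 180)*(-200) - 36) = 415717*(399*(-200) - 36) = 415717*(-79800 - 36) = 415717*(-79836) = -33189182412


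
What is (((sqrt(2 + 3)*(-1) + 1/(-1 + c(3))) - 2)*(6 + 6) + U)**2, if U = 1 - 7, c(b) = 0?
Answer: 2484 + 1008*sqrt(5) ≈ 4738.0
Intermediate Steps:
U = -6
(((sqrt(2 + 3)*(-1) + 1/(-1 + c(3))) - 2)*(6 + 6) + U)**2 = (((sqrt(2 + 3)*(-1) + 1/(-1 + 0)) - 2)*(6 + 6) - 6)**2 = (((sqrt(5)*(-1) + 1/(-1)) - 2)*12 - 6)**2 = (((-sqrt(5) - 1) - 2)*12 - 6)**2 = (((-1 - sqrt(5)) - 2)*12 - 6)**2 = ((-3 - sqrt(5))*12 - 6)**2 = ((-36 - 12*sqrt(5)) - 6)**2 = (-42 - 12*sqrt(5))**2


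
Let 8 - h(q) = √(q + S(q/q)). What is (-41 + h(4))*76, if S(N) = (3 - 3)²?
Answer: -2660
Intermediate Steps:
S(N) = 0 (S(N) = 0² = 0)
h(q) = 8 - √q (h(q) = 8 - √(q + 0) = 8 - √q)
(-41 + h(4))*76 = (-41 + (8 - √4))*76 = (-41 + (8 - 1*2))*76 = (-41 + (8 - 2))*76 = (-41 + 6)*76 = -35*76 = -2660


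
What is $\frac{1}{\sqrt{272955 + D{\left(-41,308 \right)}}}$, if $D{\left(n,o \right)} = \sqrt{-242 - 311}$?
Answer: $\frac{1}{\sqrt{272955 + i \sqrt{553}}} \approx 0.0019141 - 8.2 \cdot 10^{-8} i$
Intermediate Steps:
$D{\left(n,o \right)} = i \sqrt{553}$ ($D{\left(n,o \right)} = \sqrt{-553} = i \sqrt{553}$)
$\frac{1}{\sqrt{272955 + D{\left(-41,308 \right)}}} = \frac{1}{\sqrt{272955 + i \sqrt{553}}}$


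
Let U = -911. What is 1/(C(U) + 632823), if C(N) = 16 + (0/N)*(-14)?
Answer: 1/632839 ≈ 1.5802e-6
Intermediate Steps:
C(N) = 16 (C(N) = 16 + 0*(-14) = 16 + 0 = 16)
1/(C(U) + 632823) = 1/(16 + 632823) = 1/632839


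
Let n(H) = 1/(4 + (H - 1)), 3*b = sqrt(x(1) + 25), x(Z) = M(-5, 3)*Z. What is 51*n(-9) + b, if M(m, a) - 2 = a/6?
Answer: -17/2 + sqrt(110)/6 ≈ -6.7520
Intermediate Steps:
M(m, a) = 2 + a/6
x(Z) = 5*Z/2 (x(Z) = (2 + (1/6)*3)*Z = (2 + 1/2)*Z = 5*Z/2)
b = sqrt(110)/6 (b = sqrt((5/2)*1 + 25)/3 = sqrt(5/2 + 25)/3 = sqrt(55/2)/3 = (sqrt(110)/2)/3 = sqrt(110)/6 ≈ 1.7480)
n(H) = 1/(3 + H) (n(H) = 1/(4 + (-1 + H)) = 1/(3 + H))
51*n(-9) + b = 51/(3 - 9) + sqrt(110)/6 = 51/(-6) + sqrt(110)/6 = 51*(-1/6) + sqrt(110)/6 = -17/2 + sqrt(110)/6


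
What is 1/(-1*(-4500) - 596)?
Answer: 1/3904 ≈ 0.00025615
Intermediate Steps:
1/(-1*(-4500) - 596) = 1/(4500 - 596) = 1/3904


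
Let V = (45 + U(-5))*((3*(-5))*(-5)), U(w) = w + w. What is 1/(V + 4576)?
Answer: 1/7201 ≈ 0.00013887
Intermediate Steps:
U(w) = 2*w
V = 2625 (V = (45 + 2*(-5))*((3*(-5))*(-5)) = (45 - 10)*(-15*(-5)) = 35*75 = 2625)
1/(V + 4576) = 1/(2625 + 4576) = 1/7201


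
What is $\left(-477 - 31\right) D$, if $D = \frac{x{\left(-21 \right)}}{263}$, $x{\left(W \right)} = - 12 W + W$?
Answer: $- \frac{117348}{263} \approx -446.19$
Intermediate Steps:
$x{\left(W \right)} = - 11 W$
$D = \frac{231}{263}$ ($D = \frac{\left(-11\right) \left(-21\right)}{263} = 231 \cdot \frac{1}{263} = \frac{231}{263} \approx 0.87833$)
$\left(-477 - 31\right) D = \left(-477 - 31\right) \frac{231}{263} = \left(-508\right) \frac{231}{263} = - \frac{117348}{263}$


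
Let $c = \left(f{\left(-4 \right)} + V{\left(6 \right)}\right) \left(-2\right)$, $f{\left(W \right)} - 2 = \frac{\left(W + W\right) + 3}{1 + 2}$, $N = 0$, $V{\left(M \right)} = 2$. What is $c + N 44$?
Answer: $- \frac{14}{3} \approx -4.6667$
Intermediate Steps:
$f{\left(W \right)} = 3 + \frac{2 W}{3}$ ($f{\left(W \right)} = 2 + \frac{\left(W + W\right) + 3}{1 + 2} = 2 + \frac{2 W + 3}{3} = 2 + \left(3 + 2 W\right) \frac{1}{3} = 2 + \left(1 + \frac{2 W}{3}\right) = 3 + \frac{2 W}{3}$)
$c = - \frac{14}{3}$ ($c = \left(\left(3 + \frac{2}{3} \left(-4\right)\right) + 2\right) \left(-2\right) = \left(\left(3 - \frac{8}{3}\right) + 2\right) \left(-2\right) = \left(\frac{1}{3} + 2\right) \left(-2\right) = \frac{7}{3} \left(-2\right) = - \frac{14}{3} \approx -4.6667$)
$c + N 44 = - \frac{14}{3} + 0 \cdot 44 = - \frac{14}{3} + 0 = - \frac{14}{3}$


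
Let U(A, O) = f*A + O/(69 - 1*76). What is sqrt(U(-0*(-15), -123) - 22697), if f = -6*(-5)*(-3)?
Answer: 2*I*sqrt(277823)/7 ≈ 150.6*I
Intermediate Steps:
f = -90 (f = 30*(-3) = -90)
U(A, O) = -90*A - O/7 (U(A, O) = -90*A + O/(69 - 1*76) = -90*A + O/(69 - 76) = -90*A + O/(-7) = -90*A + O*(-1/7) = -90*A - O/7)
sqrt(U(-0*(-15), -123) - 22697) = sqrt((-(-90)*0*(-15) - 1/7*(-123)) - 22697) = sqrt((-(-90)*0 + 123/7) - 22697) = sqrt((-90*0 + 123/7) - 22697) = sqrt((0 + 123/7) - 22697) = sqrt(123/7 - 22697) = sqrt(-158756/7) = 2*I*sqrt(277823)/7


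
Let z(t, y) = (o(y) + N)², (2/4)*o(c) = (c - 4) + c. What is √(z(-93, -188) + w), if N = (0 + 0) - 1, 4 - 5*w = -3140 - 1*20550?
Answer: √14596495/5 ≈ 764.11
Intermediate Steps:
w = 23694/5 (w = ⅘ - (-3140 - 1*20550)/5 = ⅘ - (-3140 - 20550)/5 = ⅘ - ⅕*(-23690) = ⅘ + 4738 = 23694/5 ≈ 4738.8)
o(c) = -8 + 4*c (o(c) = 2*((c - 4) + c) = 2*((-4 + c) + c) = 2*(-4 + 2*c) = -8 + 4*c)
N = -1 (N = 0 - 1 = -1)
z(t, y) = (-9 + 4*y)² (z(t, y) = ((-8 + 4*y) - 1)² = (-9 + 4*y)²)
√(z(-93, -188) + w) = √((-9 + 4*(-188))² + 23694/5) = √((-9 - 752)² + 23694/5) = √((-761)² + 23694/5) = √(579121 + 23694/5) = √(2919299/5) = √14596495/5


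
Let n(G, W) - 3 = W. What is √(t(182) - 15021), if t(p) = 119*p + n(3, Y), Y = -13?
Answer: 47*√3 ≈ 81.406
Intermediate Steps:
n(G, W) = 3 + W
t(p) = -10 + 119*p (t(p) = 119*p + (3 - 13) = 119*p - 10 = -10 + 119*p)
√(t(182) - 15021) = √((-10 + 119*182) - 15021) = √((-10 + 21658) - 15021) = √(21648 - 15021) = √6627 = 47*√3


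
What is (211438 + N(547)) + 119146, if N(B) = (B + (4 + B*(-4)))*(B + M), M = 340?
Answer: -1121435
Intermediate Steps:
N(B) = (4 - 3*B)*(340 + B) (N(B) = (B + (4 + B*(-4)))*(B + 340) = (B + (4 - 4*B))*(340 + B) = (4 - 3*B)*(340 + B))
(211438 + N(547)) + 119146 = (211438 + (1360 - 1016*547 - 3*547²)) + 119146 = (211438 + (1360 - 555752 - 3*299209)) + 119146 = (211438 + (1360 - 555752 - 897627)) + 119146 = (211438 - 1452019) + 119146 = -1240581 + 119146 = -1121435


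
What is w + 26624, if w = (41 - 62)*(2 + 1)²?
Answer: 26435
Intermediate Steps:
w = -189 (w = -21*3² = -21*9 = -189)
w + 26624 = -189 + 26624 = 26435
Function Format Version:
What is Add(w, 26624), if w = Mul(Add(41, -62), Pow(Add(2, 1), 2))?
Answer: 26435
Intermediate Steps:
w = -189 (w = Mul(-21, Pow(3, 2)) = Mul(-21, 9) = -189)
Add(w, 26624) = Add(-189, 26624) = 26435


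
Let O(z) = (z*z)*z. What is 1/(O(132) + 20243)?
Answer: 1/2320211 ≈ 4.3100e-7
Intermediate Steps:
O(z) = z³ (O(z) = z²*z = z³)
1/(O(132) + 20243) = 1/(132³ + 20243) = 1/(2299968 + 20243) = 1/2320211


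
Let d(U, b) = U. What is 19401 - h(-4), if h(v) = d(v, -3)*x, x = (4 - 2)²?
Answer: 19417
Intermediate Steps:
x = 4 (x = 2² = 4)
h(v) = 4*v (h(v) = v*4 = 4*v)
19401 - h(-4) = 19401 - 4*(-4) = 19401 - 1*(-16) = 19401 + 16 = 19417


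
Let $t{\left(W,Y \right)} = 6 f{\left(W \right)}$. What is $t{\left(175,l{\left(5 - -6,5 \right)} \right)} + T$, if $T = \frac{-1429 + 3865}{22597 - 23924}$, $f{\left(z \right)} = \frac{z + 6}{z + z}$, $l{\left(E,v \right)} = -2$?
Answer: $\frac{294261}{232225} \approx 1.2671$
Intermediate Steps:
$f{\left(z \right)} = \frac{6 + z}{2 z}$
$t{\left(W,Y \right)} = \frac{3 \left(6 + W\right)}{W}$ ($t{\left(W,Y \right)} = 6 \frac{6 + W}{2 W} = \frac{3 \left(6 + W\right)}{W}$)
$T = - \frac{2436}{1327}$ ($T = \frac{2436}{-1327} = 2436 \left(- \frac{1}{1327}\right) = - \frac{2436}{1327} \approx -1.8357$)
$t{\left(175,l{\left(5 - -6,5 \right)} \right)} + T = \left(3 + \frac{18}{175}\right) - \frac{2436}{1327} = \frac{543}{175} - \frac{2436}{1327} = \frac{294261}{232225}$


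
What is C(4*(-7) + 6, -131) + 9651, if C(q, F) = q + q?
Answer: 9607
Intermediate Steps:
C(q, F) = 2*q
C(4*(-7) + 6, -131) + 9651 = 2*(4*(-7) + 6) + 9651 = 2*(-28 + 6) + 9651 = 2*(-22) + 9651 = -44 + 9651 = 9607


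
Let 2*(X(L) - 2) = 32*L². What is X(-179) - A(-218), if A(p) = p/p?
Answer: 512657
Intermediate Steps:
X(L) = 2 + 16*L² (X(L) = 2 + (32*L²)/2 = 2 + 16*L²)
A(p) = 1
X(-179) - A(-218) = (2 + 16*(-179)²) - 1*1 = (2 + 16*32041) - 1 = (2 + 512656) - 1 = 512658 - 1 = 512657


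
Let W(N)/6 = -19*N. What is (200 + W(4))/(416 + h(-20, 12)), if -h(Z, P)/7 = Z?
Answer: -64/139 ≈ -0.46043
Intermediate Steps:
W(N) = -114*N (W(N) = 6*(-19*N) = -114*N)
h(Z, P) = -7*Z
(200 + W(4))/(416 + h(-20, 12)) = (200 - 114*4)/(416 - 7*(-20)) = (200 - 456)/(416 + 140) = -256/556 = -256*1/556 = -64/139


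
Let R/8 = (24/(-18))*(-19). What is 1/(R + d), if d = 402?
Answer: 3/1814 ≈ 0.0016538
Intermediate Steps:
R = 608/3 (R = 8*((24/(-18))*(-19)) = 8*((24*(-1/18))*(-19)) = 8*(-4/3*(-19)) = 8*(76/3) = 608/3 ≈ 202.67)
1/(R + d) = 1/(608/3 + 402) = 1/(1814/3) = 3/1814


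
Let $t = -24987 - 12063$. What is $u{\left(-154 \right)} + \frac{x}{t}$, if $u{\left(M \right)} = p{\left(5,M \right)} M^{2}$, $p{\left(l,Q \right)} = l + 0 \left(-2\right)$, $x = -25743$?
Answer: $\frac{1464471581}{12350} \approx 1.1858 \cdot 10^{5}$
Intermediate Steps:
$t = -37050$ ($t = -24987 - 12063 = -37050$)
$p{\left(l,Q \right)} = l$ ($p{\left(l,Q \right)} = l + 0 = l$)
$u{\left(M \right)} = 5 M^{2}$
$u{\left(-154 \right)} + \frac{x}{t} = 5 \left(-154\right)^{2} - \frac{25743}{-37050} = 5 \cdot 23716 - - \frac{8581}{12350} = 118580 + \frac{8581}{12350} = \frac{1464471581}{12350}$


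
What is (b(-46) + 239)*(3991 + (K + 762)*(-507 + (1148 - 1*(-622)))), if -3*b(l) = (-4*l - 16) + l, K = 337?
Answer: 828256660/3 ≈ 2.7609e+8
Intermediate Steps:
b(l) = 16/3 + l (b(l) = -((-4*l - 16) + l)/3 = -((-16 - 4*l) + l)/3 = -(-16 - 3*l)/3 = 16/3 + l)
(b(-46) + 239)*(3991 + (K + 762)*(-507 + (1148 - 1*(-622)))) = ((16/3 - 46) + 239)*(3991 + (337 + 762)*(-507 + (1148 - 1*(-622)))) = (-122/3 + 239)*(3991 + 1099*(-507 + (1148 + 622))) = 595*(3991 + 1099*(-507 + 1770))/3 = 595*(3991 + 1099*1263)/3 = 595*(3991 + 1388037)/3 = (595/3)*1392028 = 828256660/3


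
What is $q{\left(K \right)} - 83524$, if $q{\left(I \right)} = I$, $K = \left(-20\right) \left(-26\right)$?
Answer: $-83004$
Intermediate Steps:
$K = 520$
$q{\left(K \right)} - 83524 = 520 - 83524 = -83004$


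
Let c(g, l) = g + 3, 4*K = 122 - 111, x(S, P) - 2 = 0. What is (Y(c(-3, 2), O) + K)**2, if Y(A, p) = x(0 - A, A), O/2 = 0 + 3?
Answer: 361/16 ≈ 22.563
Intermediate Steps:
x(S, P) = 2 (x(S, P) = 2 + 0 = 2)
O = 6 (O = 2*(0 + 3) = 2*3 = 6)
K = 11/4 (K = (122 - 111)/4 = (1/4)*11 = 11/4 ≈ 2.7500)
c(g, l) = 3 + g
Y(A, p) = 2
(Y(c(-3, 2), O) + K)**2 = (2 + 11/4)**2 = (19/4)**2 = 361/16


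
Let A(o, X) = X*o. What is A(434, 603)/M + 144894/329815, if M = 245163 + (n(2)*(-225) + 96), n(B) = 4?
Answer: 13524377564/8954807065 ≈ 1.5103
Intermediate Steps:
M = 244359 (M = 245163 + (4*(-225) + 96) = 245163 + (-900 + 96) = 245163 - 804 = 244359)
A(434, 603)/M + 144894/329815 = (603*434)/244359 + 144894/329815 = 261702*(1/244359) + 144894*(1/329815) = 29078/27151 + 144894/329815 = 13524377564/8954807065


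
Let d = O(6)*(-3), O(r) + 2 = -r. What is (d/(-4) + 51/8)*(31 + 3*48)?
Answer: 525/8 ≈ 65.625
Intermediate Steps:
O(r) = -2 - r
d = 24 (d = (-2 - 1*6)*(-3) = (-2 - 6)*(-3) = -8*(-3) = 24)
(d/(-4) + 51/8)*(31 + 3*48) = (24/(-4) + 51/8)*(31 + 3*48) = (24*(-1/4) + 51*(1/8))*(31 + 144) = (-6 + 51/8)*175 = (3/8)*175 = 525/8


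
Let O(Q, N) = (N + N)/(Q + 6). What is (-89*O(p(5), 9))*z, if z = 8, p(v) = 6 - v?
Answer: -12816/7 ≈ -1830.9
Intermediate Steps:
O(Q, N) = 2*N/(6 + Q) (O(Q, N) = (2*N)/(6 + Q) = 2*N/(6 + Q))
(-89*O(p(5), 9))*z = -178*9/(6 + (6 - 1*5))*8 = -178*9/(6 + (6 - 5))*8 = -178*9/(6 + 1)*8 = -178*9/7*8 = -89*18/7*8 = -1602/7*8 = -12816/7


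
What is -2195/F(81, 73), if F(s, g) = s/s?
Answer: -2195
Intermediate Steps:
F(s, g) = 1
-2195/F(81, 73) = -2195/1 = -2195*1 = -2195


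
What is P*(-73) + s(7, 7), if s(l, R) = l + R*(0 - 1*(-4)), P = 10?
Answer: -695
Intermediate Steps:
s(l, R) = l + 4*R (s(l, R) = l + R*(0 + 4) = l + R*4 = l + 4*R)
P*(-73) + s(7, 7) = 10*(-73) + (7 + 4*7) = -730 + (7 + 28) = -730 + 35 = -695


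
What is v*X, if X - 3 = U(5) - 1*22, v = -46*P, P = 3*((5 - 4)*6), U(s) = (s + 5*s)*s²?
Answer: -605268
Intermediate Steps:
U(s) = 6*s³ (U(s) = (6*s)*s² = 6*s³)
P = 18 (P = 3*(1*6) = 3*6 = 18)
v = -828 (v = -46*18 = -828)
X = 731 (X = 3 + (6*5³ - 1*22) = 3 + (6*125 - 22) = 3 + (750 - 22) = 3 + 728 = 731)
v*X = -828*731 = -605268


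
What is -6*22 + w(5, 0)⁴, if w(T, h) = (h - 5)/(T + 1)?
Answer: -170447/1296 ≈ -131.52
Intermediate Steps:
w(T, h) = (-5 + h)/(1 + T)
-6*22 + w(5, 0)⁴ = -6*22 + ((-5 + 0)/(1 + 5))⁴ = -132 + (-5/6)⁴ = -132 + ((⅙)*(-5))⁴ = -132 + (-⅚)⁴ = -132 + 625/1296 = -170447/1296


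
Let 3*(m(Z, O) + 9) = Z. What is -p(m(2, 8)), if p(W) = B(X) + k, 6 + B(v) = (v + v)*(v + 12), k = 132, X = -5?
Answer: -56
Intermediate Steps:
B(v) = -6 + 2*v*(12 + v) (B(v) = -6 + (v + v)*(v + 12) = -6 + (2*v)*(12 + v) = -6 + 2*v*(12 + v))
m(Z, O) = -9 + Z/3
p(W) = 56 (p(W) = (-6 + 2*(-5)² + 24*(-5)) + 132 = (-6 + 2*25 - 120) + 132 = (-6 + 50 - 120) + 132 = -76 + 132 = 56)
-p(m(2, 8)) = -1*56 = -56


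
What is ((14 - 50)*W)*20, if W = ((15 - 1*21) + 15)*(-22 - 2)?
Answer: 155520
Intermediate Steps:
W = -216 (W = ((15 - 21) + 15)*(-24) = (-6 + 15)*(-24) = 9*(-24) = -216)
((14 - 50)*W)*20 = ((14 - 50)*(-216))*20 = -36*(-216)*20 = 7776*20 = 155520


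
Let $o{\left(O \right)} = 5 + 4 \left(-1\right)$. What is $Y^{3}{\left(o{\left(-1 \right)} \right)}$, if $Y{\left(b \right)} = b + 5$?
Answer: $216$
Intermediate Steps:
$o{\left(O \right)} = 1$ ($o{\left(O \right)} = 5 - 4 = 1$)
$Y{\left(b \right)} = 5 + b$
$Y^{3}{\left(o{\left(-1 \right)} \right)} = \left(5 + 1\right)^{3} = 6^{3} = 216$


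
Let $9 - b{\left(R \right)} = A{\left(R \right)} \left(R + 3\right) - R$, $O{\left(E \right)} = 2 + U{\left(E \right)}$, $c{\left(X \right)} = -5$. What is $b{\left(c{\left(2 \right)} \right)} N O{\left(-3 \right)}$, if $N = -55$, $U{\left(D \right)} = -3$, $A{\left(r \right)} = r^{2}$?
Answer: $2970$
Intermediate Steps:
$O{\left(E \right)} = -1$ ($O{\left(E \right)} = 2 - 3 = -1$)
$b{\left(R \right)} = 9 + R - R^{2} \left(3 + R\right)$ ($b{\left(R \right)} = 9 - \left(R^{2} \left(R + 3\right) - R\right) = 9 - \left(R^{2} \left(3 + R\right) - R\right) = 9 - \left(- R + R^{2} \left(3 + R\right)\right) = 9 + R - R^{2} \left(3 + R\right)$)
$b{\left(c{\left(2 \right)} \right)} N O{\left(-3 \right)} = \left(9 - 5 - \left(-5\right)^{3} - 3 \left(-5\right)^{2}\right) \left(-55\right) \left(-1\right) = \left(9 - 5 - -125 - 75\right) \left(-55\right) \left(-1\right) = \left(9 - 5 + 125 - 75\right) \left(-55\right) \left(-1\right) = 54 \left(-55\right) \left(-1\right) = \left(-2970\right) \left(-1\right) = 2970$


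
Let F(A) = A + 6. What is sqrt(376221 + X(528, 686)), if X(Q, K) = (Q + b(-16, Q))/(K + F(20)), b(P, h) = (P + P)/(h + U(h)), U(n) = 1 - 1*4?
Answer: sqrt(32855077867899)/9345 ≈ 613.37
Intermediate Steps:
U(n) = -3 (U(n) = 1 - 4 = -3)
F(A) = 6 + A
b(P, h) = 2*P/(-3 + h) (b(P, h) = (P + P)/(h - 3) = (2*P)/(-3 + h) = 2*P/(-3 + h))
X(Q, K) = (Q - 32/(-3 + Q))/(26 + K) (X(Q, K) = (Q + 2*(-16)/(-3 + Q))/(K + (6 + 20)) = (Q - 32/(-3 + Q))/(K + 26) = (Q - 32/(-3 + Q))/(26 + K))
sqrt(376221 + X(528, 686)) = sqrt(376221 + (-32 + 528*(-3 + 528))/((-3 + 528)*(26 + 686))) = sqrt(376221 + (-32 + 528*525)/(525*712)) = sqrt(376221 + (1/525)*(1/712)*(-32 + 277200)) = sqrt(376221 + (1/525)*(1/712)*277168) = sqrt(376221 + 34646/46725) = sqrt(17578960871/46725) = sqrt(32855077867899)/9345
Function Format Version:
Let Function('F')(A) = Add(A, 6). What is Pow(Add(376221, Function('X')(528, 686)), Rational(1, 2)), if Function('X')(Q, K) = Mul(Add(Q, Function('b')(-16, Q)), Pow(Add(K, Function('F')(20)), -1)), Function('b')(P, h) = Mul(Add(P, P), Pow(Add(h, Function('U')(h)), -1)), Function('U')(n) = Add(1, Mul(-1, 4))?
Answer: Mul(Rational(1, 9345), Pow(32855077867899, Rational(1, 2))) ≈ 613.37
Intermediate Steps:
Function('U')(n) = -3 (Function('U')(n) = Add(1, -4) = -3)
Function('F')(A) = Add(6, A)
Function('b')(P, h) = Mul(2, P, Pow(Add(-3, h), -1)) (Function('b')(P, h) = Mul(Add(P, P), Pow(Add(h, -3), -1)) = Mul(Mul(2, P), Pow(Add(-3, h), -1)) = Mul(2, P, Pow(Add(-3, h), -1)))
Function('X')(Q, K) = Mul(Pow(Add(26, K), -1), Add(Q, Mul(-32, Pow(Add(-3, Q), -1)))) (Function('X')(Q, K) = Mul(Add(Q, Mul(2, -16, Pow(Add(-3, Q), -1))), Pow(Add(K, Add(6, 20)), -1)) = Mul(Add(Q, Mul(-32, Pow(Add(-3, Q), -1))), Pow(Add(K, 26), -1)) = Mul(Add(Q, Mul(-32, Pow(Add(-3, Q), -1))), Pow(Add(26, K), -1)) = Mul(Pow(Add(26, K), -1), Add(Q, Mul(-32, Pow(Add(-3, Q), -1)))))
Pow(Add(376221, Function('X')(528, 686)), Rational(1, 2)) = Pow(Add(376221, Mul(Pow(Add(-3, 528), -1), Pow(Add(26, 686), -1), Add(-32, Mul(528, Add(-3, 528))))), Rational(1, 2)) = Pow(Add(376221, Mul(Pow(525, -1), Pow(712, -1), Add(-32, Mul(528, 525)))), Rational(1, 2)) = Pow(Add(376221, Mul(Rational(1, 525), Rational(1, 712), Add(-32, 277200))), Rational(1, 2)) = Pow(Add(376221, Mul(Rational(1, 525), Rational(1, 712), 277168)), Rational(1, 2)) = Pow(Add(376221, Rational(34646, 46725)), Rational(1, 2)) = Pow(Rational(17578960871, 46725), Rational(1, 2)) = Mul(Rational(1, 9345), Pow(32855077867899, Rational(1, 2)))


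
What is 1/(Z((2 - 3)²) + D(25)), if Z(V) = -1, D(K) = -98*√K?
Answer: -1/491 ≈ -0.0020367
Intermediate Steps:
1/(Z((2 - 3)²) + D(25)) = 1/(-1 - 98*√25) = 1/(-1 - 98*5) = 1/(-1 - 490) = 1/(-491) = -1/491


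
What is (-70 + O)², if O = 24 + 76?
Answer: 900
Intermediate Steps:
O = 100
(-70 + O)² = (-70 + 100)² = 30² = 900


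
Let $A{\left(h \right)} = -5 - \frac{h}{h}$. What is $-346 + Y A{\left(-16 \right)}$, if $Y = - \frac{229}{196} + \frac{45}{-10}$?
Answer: $- \frac{30575}{98} \approx -311.99$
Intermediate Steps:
$A{\left(h \right)} = -6$ ($A{\left(h \right)} = -5 - 1 = -6$)
$Y = - \frac{1111}{196}$ ($Y = \left(-229\right) \frac{1}{196} + 45 \left(- \frac{1}{10}\right) = - \frac{229}{196} - \frac{9}{2} = - \frac{1111}{196} \approx -5.6684$)
$-346 + Y A{\left(-16 \right)} = -346 - - \frac{3333}{98} = -346 + \frac{3333}{98} = - \frac{30575}{98}$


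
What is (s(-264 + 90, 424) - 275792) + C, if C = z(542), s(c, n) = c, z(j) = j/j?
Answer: -275965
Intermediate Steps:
z(j) = 1
C = 1
(s(-264 + 90, 424) - 275792) + C = ((-264 + 90) - 275792) + 1 = (-174 - 275792) + 1 = -275966 + 1 = -275965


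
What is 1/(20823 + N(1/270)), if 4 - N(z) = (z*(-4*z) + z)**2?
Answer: 1328602500/27670804249811 ≈ 4.8015e-5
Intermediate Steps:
N(z) = 4 - (z - 4*z**2)**2 (N(z) = 4 - (z*(-4*z) + z)**2 = 4 - (-4*z**2 + z)**2 = 4 - (z - 4*z**2)**2)
1/(20823 + N(1/270)) = 1/(20823 + (4 - (1/270)**2*(-1 + 4/270)**2)) = 1/(20823 + (4 - (1/270)**2*(-1 + 4*(1/270))**2)) = 1/(20823 + (4 - 1*1/72900*(-1 + 2/135)**2)) = 1/(20823 + (4 - 1*1/72900*(-133/135)**2)) = 1/(20823 + (4 - 1*1/72900*17689/18225)) = 1/(20823 + (4 - 17689/1328602500)) = 1/(20823 + 5314392311/1328602500) = 1/(27670804249811/1328602500) = 1328602500/27670804249811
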